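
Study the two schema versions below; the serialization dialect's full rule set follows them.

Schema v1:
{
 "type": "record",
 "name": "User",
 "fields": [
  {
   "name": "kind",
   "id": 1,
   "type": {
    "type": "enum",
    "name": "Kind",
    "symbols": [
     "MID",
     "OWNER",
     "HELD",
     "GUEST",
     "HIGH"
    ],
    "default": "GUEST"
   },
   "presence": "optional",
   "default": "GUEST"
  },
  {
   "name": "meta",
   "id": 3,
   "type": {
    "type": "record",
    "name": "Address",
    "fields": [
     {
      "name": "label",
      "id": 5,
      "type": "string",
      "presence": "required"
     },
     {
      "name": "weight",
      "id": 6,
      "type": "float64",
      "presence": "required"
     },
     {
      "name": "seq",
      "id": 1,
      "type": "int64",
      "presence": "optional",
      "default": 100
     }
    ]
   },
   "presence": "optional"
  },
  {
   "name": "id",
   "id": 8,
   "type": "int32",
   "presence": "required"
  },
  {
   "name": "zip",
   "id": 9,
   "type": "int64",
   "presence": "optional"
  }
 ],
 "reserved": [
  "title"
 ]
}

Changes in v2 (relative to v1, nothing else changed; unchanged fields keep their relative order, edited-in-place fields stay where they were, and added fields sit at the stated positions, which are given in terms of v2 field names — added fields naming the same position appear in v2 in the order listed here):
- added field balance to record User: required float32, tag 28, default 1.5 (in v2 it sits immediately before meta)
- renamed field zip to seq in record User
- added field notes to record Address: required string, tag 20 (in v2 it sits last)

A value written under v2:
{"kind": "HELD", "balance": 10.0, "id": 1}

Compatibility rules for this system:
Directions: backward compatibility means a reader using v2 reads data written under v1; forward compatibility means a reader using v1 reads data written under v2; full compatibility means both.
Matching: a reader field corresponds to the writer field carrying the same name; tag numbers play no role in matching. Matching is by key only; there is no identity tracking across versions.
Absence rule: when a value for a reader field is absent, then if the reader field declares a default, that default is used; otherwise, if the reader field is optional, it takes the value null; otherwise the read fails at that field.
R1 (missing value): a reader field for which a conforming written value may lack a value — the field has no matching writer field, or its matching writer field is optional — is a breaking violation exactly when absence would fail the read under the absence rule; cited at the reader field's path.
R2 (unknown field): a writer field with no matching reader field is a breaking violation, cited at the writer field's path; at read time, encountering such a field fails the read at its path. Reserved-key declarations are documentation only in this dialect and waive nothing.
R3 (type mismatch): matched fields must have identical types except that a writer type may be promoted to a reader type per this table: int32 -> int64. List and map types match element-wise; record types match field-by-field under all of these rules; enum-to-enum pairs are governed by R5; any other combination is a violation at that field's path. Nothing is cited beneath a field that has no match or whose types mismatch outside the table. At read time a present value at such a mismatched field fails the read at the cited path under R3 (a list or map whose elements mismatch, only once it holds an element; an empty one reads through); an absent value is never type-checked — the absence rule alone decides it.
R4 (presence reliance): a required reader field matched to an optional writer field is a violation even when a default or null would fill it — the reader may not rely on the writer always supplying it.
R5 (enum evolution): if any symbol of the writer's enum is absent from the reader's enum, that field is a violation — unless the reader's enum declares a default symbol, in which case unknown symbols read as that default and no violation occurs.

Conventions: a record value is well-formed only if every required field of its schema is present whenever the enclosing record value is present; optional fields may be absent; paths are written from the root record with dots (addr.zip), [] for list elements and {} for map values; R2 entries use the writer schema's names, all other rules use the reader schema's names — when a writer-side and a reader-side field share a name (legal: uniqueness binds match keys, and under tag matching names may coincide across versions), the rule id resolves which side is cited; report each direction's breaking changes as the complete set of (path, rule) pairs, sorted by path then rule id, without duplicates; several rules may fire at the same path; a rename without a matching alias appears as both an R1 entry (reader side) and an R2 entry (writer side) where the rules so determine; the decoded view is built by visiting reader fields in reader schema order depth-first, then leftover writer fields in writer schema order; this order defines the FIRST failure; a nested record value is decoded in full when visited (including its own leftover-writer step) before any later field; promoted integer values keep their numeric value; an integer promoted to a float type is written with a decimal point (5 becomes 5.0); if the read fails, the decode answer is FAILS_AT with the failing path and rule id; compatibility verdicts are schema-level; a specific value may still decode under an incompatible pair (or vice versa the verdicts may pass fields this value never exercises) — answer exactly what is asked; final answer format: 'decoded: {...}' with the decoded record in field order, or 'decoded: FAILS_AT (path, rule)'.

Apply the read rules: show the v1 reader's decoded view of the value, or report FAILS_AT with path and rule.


in User below, arrows point writer -> reader
migrating the User value to v1:
  kind := "HELD"
  meta := null (absent, optional -> null)
  id := 1
  zip := null (absent, optional -> null)
  read fails at balance under R2 (unknown field)
  => FAILS_AT (balance, R2)
checking off the User differences that do not matter here:
  added field notes to record Address: required string, tag 20 (in v2 it sits last) -> a verdict-level change on User — the shown value reads the same
  renamed field zip to seq in record User -> a verdict-level change on User — the shown value reads the same

decoded: FAILS_AT (balance, R2)


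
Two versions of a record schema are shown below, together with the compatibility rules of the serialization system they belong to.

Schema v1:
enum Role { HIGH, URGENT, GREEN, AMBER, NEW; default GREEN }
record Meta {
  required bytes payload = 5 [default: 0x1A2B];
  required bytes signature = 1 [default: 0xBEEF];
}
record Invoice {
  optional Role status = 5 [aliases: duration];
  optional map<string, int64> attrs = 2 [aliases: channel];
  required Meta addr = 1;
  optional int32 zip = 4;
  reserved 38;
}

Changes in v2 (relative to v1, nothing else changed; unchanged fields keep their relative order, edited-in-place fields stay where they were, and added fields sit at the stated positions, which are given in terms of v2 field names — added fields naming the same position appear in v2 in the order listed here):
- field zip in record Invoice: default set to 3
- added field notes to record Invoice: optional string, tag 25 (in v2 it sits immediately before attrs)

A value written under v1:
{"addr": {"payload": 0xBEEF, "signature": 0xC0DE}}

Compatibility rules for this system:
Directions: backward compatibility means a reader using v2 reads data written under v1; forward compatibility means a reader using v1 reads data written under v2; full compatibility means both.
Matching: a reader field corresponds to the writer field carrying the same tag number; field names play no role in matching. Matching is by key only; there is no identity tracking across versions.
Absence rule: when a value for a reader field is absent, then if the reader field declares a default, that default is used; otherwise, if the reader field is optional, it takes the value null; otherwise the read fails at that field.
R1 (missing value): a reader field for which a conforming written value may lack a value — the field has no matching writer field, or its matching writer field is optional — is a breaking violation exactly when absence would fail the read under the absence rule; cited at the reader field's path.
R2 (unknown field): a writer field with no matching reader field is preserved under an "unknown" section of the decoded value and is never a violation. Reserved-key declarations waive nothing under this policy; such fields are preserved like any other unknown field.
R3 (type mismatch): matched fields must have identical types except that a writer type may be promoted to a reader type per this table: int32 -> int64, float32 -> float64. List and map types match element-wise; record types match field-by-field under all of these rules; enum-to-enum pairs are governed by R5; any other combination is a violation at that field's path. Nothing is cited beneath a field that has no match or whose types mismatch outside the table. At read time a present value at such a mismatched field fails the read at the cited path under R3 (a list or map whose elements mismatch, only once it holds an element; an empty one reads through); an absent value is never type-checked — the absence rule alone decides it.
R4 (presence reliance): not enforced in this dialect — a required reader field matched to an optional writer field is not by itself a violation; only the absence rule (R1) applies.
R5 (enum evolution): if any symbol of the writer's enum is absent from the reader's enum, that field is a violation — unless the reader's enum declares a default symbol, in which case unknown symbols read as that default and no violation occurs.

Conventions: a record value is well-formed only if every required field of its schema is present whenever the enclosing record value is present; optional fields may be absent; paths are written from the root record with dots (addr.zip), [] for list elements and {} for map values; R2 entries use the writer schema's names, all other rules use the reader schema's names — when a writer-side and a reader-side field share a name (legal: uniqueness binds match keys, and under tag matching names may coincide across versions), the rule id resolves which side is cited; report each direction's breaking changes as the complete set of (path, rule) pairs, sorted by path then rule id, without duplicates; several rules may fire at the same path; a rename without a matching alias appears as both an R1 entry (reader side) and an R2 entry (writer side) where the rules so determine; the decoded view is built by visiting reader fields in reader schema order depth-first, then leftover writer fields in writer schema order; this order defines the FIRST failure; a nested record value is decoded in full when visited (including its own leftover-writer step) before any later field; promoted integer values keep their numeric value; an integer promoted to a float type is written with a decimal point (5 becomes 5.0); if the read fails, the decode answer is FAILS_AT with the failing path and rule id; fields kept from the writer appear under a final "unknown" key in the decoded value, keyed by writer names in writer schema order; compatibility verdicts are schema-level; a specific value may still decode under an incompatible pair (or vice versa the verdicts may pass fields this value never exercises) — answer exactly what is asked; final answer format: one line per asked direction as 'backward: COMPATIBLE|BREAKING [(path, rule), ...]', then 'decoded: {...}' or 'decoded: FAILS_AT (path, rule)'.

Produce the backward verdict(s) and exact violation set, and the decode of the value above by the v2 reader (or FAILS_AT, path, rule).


backward: COMPATIBLE []; decoded: {"status": null, "notes": null, "attrs": null, "addr": {"payload": 0xBEEF, "signature": 0xC0DE}, "zip": 3}

the writer's type comes first in each Invoice pair
backward analysis of Invoice with v2 as reader and v1 as writer:
  status: Role -> Role, writer optional; from status
  notes has no writer counterpart
  attrs: map<string, int64> -> map<string, int64>, writer optional; from attrs
  addr: Meta -> Meta, writer required; from addr
  zip: int32 -> int32, writer optional; from zip
  addr.payload: bytes -> bytes, writer required; from addr.payload
  addr.signature: bytes -> bytes, writer required; from addr.signature
  => backward: COMPATIBLE
decode (reader v2):
  status := null (missing; optional => null)
  notes := null (missing; optional => null)
  attrs := null (missing; optional => null)
  addr.payload := 0xBEEF
  addr.signature := 0xC0DE
  zip := 3 (missing; default applied)
  => decoded: {"status": null, "notes": null, "attrs": null, "addr": {"payload": 0xBEEF, "signature": 0xC0DE}, "zip": 3}


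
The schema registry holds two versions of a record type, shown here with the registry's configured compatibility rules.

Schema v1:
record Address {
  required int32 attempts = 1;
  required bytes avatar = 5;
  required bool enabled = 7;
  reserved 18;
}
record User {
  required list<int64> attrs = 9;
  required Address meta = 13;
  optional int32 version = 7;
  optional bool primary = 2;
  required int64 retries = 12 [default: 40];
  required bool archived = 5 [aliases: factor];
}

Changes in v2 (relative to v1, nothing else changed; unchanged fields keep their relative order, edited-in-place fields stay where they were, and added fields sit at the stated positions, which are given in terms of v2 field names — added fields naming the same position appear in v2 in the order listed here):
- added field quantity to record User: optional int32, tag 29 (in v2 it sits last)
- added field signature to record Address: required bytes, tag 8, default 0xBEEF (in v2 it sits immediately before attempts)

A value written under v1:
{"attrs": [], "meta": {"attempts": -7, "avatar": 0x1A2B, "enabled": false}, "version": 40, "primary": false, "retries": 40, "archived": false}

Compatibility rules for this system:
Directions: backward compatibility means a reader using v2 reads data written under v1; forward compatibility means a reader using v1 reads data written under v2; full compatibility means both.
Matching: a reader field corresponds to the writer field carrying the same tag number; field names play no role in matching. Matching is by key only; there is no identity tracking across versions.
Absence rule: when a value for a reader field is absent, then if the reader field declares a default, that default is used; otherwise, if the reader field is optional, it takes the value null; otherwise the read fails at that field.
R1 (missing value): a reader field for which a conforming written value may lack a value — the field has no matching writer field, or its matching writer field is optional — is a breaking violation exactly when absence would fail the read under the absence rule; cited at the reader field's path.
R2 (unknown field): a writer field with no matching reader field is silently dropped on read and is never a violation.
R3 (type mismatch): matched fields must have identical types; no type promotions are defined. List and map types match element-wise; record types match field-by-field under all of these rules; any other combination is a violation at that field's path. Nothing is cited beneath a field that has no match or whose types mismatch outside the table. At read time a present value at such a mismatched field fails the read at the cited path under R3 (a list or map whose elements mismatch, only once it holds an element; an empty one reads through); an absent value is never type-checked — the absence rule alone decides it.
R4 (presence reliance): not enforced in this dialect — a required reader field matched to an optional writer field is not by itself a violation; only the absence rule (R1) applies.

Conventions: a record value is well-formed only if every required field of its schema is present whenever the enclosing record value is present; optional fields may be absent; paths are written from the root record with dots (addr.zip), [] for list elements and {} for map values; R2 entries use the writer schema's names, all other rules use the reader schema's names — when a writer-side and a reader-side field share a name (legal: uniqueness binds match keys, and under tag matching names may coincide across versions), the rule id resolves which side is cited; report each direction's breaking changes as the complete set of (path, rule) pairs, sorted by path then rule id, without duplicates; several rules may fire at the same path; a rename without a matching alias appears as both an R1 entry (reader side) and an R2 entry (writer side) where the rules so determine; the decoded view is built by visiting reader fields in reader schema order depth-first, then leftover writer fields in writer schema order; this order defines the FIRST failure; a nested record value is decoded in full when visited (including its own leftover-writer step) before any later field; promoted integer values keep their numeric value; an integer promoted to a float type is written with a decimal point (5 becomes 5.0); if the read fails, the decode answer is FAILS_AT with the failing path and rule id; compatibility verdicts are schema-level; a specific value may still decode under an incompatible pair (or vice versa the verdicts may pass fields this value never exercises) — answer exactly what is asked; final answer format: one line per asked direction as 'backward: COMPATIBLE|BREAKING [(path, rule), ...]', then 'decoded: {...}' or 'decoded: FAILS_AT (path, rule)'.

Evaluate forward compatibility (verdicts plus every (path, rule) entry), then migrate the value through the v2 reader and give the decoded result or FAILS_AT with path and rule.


in User below, arrows point writer -> reader
forward for User (reader v1, writer v2):
  list<int64> -> list<int64>, writer required: attrs aligns to attrs
  Address -> Address, writer required: meta aligns to meta
  int32 -> int32, writer optional: version aligns to version
  bool -> bool, writer optional: primary aligns to primary
  int64 -> int64, writer required: retries aligns to retries
  bool -> bool, writer required: archived aligns to archived
  writer quantity: unknown to reader
  int32 -> int32, writer required: meta.attempts aligns to meta.attempts
  bytes -> bytes, writer required: meta.avatar aligns to meta.avatar
  bool -> bool, writer required: meta.enabled aligns to meta.enabled
  writer meta.signature: unknown to reader
  => forward: COMPATIBLE
decoding the User value with the v2 reader:
  attrs := []
  meta.signature := 0xBEEF (absent -> default)
  meta.attempts := -7
  meta.avatar := 0x1A2B
  meta.enabled := false
  version := 40
  primary := false
  retries := 40
  archived := false
  quantity := null (absent, optional -> null)
  => decoded: {"attrs": [], "meta": {"signature": 0xBEEF, "attempts": -7, "avatar": 0x1A2B, "enabled": false}, "version": 40, "primary": false, "retries": 40, "archived": false, "quantity": null}

forward: COMPATIBLE []; decoded: {"attrs": [], "meta": {"signature": 0xBEEF, "attempts": -7, "avatar": 0x1A2B, "enabled": false}, "version": 40, "primary": false, "retries": 40, "archived": false, "quantity": null}


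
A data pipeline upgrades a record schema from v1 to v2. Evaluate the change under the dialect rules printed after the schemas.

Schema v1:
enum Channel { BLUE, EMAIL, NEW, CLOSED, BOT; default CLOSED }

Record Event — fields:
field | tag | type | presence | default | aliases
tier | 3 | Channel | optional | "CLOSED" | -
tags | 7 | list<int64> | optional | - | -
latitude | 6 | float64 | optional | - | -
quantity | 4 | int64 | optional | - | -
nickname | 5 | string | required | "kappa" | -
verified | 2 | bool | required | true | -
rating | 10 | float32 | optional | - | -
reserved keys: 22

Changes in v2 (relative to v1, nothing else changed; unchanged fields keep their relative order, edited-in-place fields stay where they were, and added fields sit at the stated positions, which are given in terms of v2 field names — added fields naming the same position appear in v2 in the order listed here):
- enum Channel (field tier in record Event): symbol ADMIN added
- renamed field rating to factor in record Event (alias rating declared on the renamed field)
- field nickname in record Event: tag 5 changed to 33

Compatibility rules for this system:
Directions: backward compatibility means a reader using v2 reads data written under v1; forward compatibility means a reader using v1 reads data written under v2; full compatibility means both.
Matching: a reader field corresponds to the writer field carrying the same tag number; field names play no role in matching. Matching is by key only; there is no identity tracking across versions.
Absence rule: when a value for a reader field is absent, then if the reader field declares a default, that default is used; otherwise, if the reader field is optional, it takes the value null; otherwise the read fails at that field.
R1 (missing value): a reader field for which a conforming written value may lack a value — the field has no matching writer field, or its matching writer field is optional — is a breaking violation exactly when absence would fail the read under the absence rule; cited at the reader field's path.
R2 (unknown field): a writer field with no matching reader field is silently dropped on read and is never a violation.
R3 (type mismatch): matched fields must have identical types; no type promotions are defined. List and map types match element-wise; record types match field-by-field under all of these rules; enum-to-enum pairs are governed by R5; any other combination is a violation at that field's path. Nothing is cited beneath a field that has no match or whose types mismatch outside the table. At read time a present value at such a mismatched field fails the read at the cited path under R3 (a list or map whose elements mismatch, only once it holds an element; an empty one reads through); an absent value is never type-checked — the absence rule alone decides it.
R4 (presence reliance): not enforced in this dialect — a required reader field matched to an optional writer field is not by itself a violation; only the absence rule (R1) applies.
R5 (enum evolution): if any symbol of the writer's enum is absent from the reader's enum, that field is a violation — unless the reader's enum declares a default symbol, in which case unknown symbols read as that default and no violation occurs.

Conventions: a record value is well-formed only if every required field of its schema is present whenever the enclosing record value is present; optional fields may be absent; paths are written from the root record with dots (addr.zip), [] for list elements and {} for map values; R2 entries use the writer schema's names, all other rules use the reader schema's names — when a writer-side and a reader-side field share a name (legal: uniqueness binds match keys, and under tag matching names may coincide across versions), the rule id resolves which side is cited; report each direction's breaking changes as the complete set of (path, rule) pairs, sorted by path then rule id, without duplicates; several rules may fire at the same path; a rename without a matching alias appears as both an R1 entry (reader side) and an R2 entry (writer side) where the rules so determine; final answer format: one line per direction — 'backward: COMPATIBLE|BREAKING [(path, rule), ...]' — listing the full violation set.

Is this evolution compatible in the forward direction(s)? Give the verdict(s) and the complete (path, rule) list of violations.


each type pair in Event: writer, then reader
forward on Event — v1 reading data written by v2:
  tier: Channel -> Channel, writer optional; from tier
  tags: list<int64> -> list<int64>, writer optional; from tags
  latitude: float64 -> float64, writer optional; from latitude
  quantity: int64 -> int64, writer optional; from quantity
  nickname has no writer counterpart
  verified: bool -> bool, writer required; from verified
  rating: float32 -> float32, writer optional; from factor
  writer nickname: unknown to reader
  => no violations; forward on Event: COMPATIBLE
remaining Event differences; none change what is asked:
  enum Channel (field tier in record Event): symbol ADMIN added -> no rule fires on it in Event's dialect; the asked verdict holds
  renamed field rating to factor in record Event (alias rating declared on the renamed field) -> no rule fires on it in Event's dialect; the asked verdict holds
  field nickname in record Event: tag 5 changed to 33 -> no rule fires on it in Event's dialect; the asked verdict holds

forward: COMPATIBLE []


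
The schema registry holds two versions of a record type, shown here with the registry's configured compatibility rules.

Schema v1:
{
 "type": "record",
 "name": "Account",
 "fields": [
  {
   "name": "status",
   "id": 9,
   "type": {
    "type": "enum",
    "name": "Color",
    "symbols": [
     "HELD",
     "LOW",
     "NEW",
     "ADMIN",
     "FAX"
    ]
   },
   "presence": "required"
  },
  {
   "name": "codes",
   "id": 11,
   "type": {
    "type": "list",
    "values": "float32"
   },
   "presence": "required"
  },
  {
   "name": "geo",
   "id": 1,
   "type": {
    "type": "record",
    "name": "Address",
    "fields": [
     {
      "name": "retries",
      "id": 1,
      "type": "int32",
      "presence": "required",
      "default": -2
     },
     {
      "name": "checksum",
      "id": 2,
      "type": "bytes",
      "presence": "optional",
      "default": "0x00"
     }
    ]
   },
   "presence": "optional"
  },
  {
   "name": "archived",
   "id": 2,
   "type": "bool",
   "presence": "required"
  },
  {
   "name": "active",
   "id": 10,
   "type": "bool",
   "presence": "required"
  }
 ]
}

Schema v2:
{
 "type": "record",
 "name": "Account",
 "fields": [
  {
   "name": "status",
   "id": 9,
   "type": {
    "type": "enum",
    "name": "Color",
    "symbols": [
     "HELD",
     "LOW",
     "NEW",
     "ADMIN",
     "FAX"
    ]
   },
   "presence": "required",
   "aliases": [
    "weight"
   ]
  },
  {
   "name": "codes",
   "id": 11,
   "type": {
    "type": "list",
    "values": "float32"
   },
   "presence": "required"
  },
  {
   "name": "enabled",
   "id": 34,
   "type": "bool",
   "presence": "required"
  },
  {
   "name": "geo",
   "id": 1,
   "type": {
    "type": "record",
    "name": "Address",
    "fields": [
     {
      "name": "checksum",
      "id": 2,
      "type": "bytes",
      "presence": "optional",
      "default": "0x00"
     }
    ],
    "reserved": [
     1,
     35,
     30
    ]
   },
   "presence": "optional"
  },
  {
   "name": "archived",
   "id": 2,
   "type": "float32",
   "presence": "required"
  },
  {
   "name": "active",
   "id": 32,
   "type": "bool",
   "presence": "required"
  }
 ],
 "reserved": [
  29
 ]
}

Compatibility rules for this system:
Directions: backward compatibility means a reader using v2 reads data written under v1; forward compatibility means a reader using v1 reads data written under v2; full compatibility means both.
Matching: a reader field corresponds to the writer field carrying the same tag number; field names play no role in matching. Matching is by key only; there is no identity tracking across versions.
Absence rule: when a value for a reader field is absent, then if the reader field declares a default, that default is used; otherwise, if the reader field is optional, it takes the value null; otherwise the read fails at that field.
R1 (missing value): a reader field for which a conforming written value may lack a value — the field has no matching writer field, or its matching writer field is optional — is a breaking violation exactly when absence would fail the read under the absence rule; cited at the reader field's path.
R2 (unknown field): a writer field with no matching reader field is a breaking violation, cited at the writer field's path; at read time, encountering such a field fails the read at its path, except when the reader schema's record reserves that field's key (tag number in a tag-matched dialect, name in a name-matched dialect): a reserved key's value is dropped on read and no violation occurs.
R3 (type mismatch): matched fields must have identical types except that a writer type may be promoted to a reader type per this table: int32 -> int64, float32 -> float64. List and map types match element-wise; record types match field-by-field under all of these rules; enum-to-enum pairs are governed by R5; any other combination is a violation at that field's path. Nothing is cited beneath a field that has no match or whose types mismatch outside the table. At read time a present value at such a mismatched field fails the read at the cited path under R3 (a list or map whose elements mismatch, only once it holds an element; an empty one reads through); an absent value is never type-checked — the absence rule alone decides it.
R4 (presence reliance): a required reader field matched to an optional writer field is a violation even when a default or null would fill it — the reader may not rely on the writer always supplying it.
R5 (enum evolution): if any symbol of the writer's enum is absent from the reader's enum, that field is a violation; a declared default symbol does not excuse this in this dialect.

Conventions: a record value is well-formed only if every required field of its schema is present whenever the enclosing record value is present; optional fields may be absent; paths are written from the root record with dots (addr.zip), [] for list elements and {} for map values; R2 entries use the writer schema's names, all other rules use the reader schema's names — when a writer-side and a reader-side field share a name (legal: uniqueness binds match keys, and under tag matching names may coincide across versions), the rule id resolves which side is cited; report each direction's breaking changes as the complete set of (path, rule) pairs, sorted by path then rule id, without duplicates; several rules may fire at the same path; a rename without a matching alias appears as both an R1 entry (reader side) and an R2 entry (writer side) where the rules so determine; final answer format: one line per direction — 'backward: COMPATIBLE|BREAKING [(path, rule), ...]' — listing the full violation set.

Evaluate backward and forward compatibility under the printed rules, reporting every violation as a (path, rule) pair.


the writer's type comes first in each Account pair
checking backward for Account: reader v2 against writer v1:
  writer required, Color -> Color: reader status maps from writer status
  writer required, list<float32> -> list<float32>: reader codes maps from writer codes
  enabled: no writer match
  writer optional, Address -> Address: reader geo maps from writer geo
  writer required, bool -> float32: reader archived maps from writer archived
  active: no writer match
  active (writer side), unknown to reader
  writer optional, bytes -> bytes: reader geo.checksum maps from writer geo.checksum
  geo.retries (writer side), unknown to reader
  breaking: (active, R1)
  breaking: (active, R2)
  breaking: (archived, R3)
  breaking: (enabled, R1)
  => 4 violation(s): backward is BREAKING for Account
checking forward for Account: reader v1 against writer v2:
  writer required, Color -> Color: reader status maps from writer status
  writer required, list<float32> -> list<float32>: reader codes maps from writer codes
  writer optional, Address -> Address: reader geo maps from writer geo
  writer required, float32 -> bool: reader archived maps from writer archived
  active: no writer match
  enabled (writer side), unknown to reader
  active (writer side), unknown to reader
  geo.retries: no writer match
  writer optional, bytes -> bytes: reader geo.checksum maps from writer geo.checksum
  breaking: (active, R1)
  breaking: (active, R2)
  breaking: (archived, R3)
  breaking: (enabled, R2)
  => 4 violation(s): forward is BREAKING for Account

backward: BREAKING [(active, R1), (active, R2), (archived, R3), (enabled, R1)]; forward: BREAKING [(active, R1), (active, R2), (archived, R3), (enabled, R2)]


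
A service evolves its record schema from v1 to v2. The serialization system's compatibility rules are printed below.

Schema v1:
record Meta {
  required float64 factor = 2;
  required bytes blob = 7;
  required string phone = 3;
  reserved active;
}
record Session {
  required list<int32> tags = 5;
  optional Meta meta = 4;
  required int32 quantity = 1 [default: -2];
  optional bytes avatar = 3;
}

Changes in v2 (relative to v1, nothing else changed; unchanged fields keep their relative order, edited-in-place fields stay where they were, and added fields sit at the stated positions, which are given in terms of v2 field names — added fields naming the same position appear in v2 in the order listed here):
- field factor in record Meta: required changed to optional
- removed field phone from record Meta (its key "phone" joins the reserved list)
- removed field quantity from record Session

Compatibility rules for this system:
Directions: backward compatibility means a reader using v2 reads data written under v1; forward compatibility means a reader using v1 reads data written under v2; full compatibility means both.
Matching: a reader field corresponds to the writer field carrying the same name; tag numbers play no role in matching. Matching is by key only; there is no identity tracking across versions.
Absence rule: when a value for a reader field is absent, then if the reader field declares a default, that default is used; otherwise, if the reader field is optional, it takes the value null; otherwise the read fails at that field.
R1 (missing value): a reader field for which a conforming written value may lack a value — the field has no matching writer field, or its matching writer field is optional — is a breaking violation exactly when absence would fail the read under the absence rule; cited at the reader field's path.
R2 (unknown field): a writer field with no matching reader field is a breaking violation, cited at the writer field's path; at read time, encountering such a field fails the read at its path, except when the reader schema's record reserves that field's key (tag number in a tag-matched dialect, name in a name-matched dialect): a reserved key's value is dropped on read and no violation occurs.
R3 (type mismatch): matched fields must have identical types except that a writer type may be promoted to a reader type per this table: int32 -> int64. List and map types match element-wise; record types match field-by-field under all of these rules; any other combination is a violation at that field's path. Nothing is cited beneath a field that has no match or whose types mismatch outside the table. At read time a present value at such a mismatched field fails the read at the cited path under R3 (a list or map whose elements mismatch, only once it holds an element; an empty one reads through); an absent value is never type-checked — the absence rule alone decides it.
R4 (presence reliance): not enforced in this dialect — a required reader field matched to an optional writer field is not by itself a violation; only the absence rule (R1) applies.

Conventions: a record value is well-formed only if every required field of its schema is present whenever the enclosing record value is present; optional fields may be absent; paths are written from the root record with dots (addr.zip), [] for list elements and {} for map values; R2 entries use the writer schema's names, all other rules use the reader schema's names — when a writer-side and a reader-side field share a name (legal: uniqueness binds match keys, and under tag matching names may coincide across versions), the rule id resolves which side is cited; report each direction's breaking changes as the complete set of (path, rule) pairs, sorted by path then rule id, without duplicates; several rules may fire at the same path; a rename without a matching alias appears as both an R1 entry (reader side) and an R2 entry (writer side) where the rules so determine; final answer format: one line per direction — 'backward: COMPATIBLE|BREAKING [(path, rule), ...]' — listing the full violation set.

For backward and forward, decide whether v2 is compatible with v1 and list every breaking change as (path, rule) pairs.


backward: BREAKING [(quantity, R2)]; forward: BREAKING [(meta.factor, R1), (meta.phone, R1)]

each type pair in Session: writer, then reader
checking backward for Session: reader v2 against writer v1:
  tags: paired with writer tags (list<int32> -> list<int32>; writer required)
  meta: paired with writer meta (Meta -> Meta; writer optional)
  avatar: paired with writer avatar (bytes -> bytes; writer optional)
  writer quantity: unknown to reader
  meta.factor: paired with writer meta.factor (float64 -> float64; writer required)
  meta.blob: paired with writer meta.blob (bytes -> bytes; writer required)
  writer meta.phone: unknown to reader
  R2 fires at quantity
  => backward verdict for Session: BREAKING, 1 violation(s)
checking forward for Session: reader v1 against writer v2:
  tags: paired with writer tags (list<int32> -> list<int32>; writer required)
  meta: paired with writer meta (Meta -> Meta; writer optional)
  quantity: no writer-side match
  avatar: paired with writer avatar (bytes -> bytes; writer optional)
  meta.factor: paired with writer meta.factor (float64 -> float64; writer optional)
  meta.blob: paired with writer meta.blob (bytes -> bytes; writer required)
  meta.phone: no writer-side match
  R1 fires at meta.factor
  R1 fires at meta.phone
  => forward verdict for Session: BREAKING, 2 violation(s)


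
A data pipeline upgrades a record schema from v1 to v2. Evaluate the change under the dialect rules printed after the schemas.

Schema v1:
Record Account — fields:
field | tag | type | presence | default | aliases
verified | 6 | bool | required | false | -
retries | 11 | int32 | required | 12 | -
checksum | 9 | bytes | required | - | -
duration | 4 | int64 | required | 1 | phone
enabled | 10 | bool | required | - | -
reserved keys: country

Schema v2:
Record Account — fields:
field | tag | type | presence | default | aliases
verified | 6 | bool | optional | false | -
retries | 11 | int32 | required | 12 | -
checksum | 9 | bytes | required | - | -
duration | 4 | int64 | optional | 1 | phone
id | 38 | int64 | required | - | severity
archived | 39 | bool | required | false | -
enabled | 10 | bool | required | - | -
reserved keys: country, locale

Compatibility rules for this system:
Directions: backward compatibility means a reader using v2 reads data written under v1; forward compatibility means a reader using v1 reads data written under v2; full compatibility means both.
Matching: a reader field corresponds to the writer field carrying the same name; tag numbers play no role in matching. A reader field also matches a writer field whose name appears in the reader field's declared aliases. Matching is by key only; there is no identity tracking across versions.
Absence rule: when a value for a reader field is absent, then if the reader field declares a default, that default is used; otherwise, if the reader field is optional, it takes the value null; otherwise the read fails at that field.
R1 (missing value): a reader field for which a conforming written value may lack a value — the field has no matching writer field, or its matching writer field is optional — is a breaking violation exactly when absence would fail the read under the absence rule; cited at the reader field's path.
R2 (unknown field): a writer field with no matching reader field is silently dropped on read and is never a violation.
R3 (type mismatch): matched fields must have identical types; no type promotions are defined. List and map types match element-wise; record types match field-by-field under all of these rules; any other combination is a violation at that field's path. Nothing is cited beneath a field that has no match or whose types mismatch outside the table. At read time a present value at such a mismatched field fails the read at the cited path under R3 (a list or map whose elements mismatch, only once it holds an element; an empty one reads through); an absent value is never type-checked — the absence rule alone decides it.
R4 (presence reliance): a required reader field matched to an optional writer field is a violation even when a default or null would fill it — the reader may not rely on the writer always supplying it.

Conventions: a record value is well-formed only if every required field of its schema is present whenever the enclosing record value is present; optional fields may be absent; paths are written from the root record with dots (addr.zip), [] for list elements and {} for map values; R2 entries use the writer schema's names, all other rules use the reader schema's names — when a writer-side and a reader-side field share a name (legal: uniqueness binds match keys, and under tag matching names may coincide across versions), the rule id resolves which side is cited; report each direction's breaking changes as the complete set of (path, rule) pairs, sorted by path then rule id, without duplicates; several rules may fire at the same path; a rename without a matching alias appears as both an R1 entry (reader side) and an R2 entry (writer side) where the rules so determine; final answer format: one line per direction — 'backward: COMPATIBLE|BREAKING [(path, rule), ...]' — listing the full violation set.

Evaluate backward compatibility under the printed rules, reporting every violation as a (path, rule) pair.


the writer's type comes first in each Account pair
checking backward for Account: reader v2 against writer v1:
  bool -> bool, writer required: verified aligns to verified
  int32 -> int32, writer required: retries aligns to retries
  bytes -> bytes, writer required: checksum aligns to checksum
  int64 -> int64, writer required: duration aligns to duration
  no writer field matches reader id
  no writer field matches reader archived
  bool -> bool, writer required: enabled aligns to enabled
  breaking: (id, R1)
  => backward verdict for Account: BREAKING, 1 violation(s)
checking off the Account differences that do not matter here:
  added field archived to record Account: required bool, tag 39, default false (in v2 it sits immediately before enabled) -> no rule fires on it in Account's dialect; the asked verdict holds
  field duration in record Account: required changed to optional -> its effect on Account is confined to the forward direction, not asked
  field verified in record Account: required changed to optional -> its effect on Account is confined to the forward direction, not asked

backward: BREAKING [(id, R1)]
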